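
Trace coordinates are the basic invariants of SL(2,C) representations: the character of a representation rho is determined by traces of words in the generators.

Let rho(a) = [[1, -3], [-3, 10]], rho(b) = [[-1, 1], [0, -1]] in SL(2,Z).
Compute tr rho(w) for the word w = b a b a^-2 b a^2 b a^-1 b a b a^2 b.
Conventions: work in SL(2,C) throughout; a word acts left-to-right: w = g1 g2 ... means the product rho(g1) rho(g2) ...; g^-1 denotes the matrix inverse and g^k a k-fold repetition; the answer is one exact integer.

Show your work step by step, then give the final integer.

rho(b) = [[-1, 1], [0, -1]]
... * rho(a) = [[1, -3], [-3, 10]]  ->  [[-4, 13], [3, -10]]
... * rho(b) = [[-1, 1], [0, -1]]  ->  [[4, -17], [-3, 13]]
... * rho(a^-1) = [[10, 3], [3, 1]]  ->  [[-11, -5], [9, 4]]
... * rho(a^-1) = [[10, 3], [3, 1]]  ->  [[-125, -38], [102, 31]]
... * rho(b) = [[-1, 1], [0, -1]]  ->  [[125, -87], [-102, 71]]
... * rho(a) = [[1, -3], [-3, 10]]  ->  [[386, -1245], [-315, 1016]]
... * rho(a) = [[1, -3], [-3, 10]]  ->  [[4121, -13608], [-3363, 11105]]
... * rho(b) = [[-1, 1], [0, -1]]  ->  [[-4121, 17729], [3363, -14468]]
... * rho(a^-1) = [[10, 3], [3, 1]]  ->  [[11977, 5366], [-9774, -4379]]
... * rho(b) = [[-1, 1], [0, -1]]  ->  [[-11977, 6611], [9774, -5395]]
... * rho(a) = [[1, -3], [-3, 10]]  ->  [[-31810, 102041], [25959, -83272]]
... * rho(b) = [[-1, 1], [0, -1]]  ->  [[31810, -133851], [-25959, 109231]]
... * rho(a) = [[1, -3], [-3, 10]]  ->  [[433363, -1433940], [-353652, 1170187]]
... * rho(a) = [[1, -3], [-3, 10]]  ->  [[4735183, -15639489], [-3864213, 12762826]]
... * rho(b) = [[-1, 1], [0, -1]]  ->  [[-4735183, 20374672], [3864213, -16627039]]
tr = -4735183 + -16627039 = -21362222

-21362222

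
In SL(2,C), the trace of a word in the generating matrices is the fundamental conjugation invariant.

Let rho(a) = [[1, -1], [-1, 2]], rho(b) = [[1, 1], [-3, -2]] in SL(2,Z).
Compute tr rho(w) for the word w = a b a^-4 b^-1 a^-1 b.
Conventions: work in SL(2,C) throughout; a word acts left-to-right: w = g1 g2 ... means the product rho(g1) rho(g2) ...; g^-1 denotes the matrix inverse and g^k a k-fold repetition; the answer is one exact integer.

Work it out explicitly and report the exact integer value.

rho(a) = [[1, -1], [-1, 2]]
... * rho(b) = [[1, 1], [-3, -2]]  ->  [[4, 3], [-7, -5]]
... * rho(a^-1) = [[2, 1], [1, 1]]  ->  [[11, 7], [-19, -12]]
... * rho(a^-1) = [[2, 1], [1, 1]]  ->  [[29, 18], [-50, -31]]
... * rho(a^-1) = [[2, 1], [1, 1]]  ->  [[76, 47], [-131, -81]]
... * rho(a^-1) = [[2, 1], [1, 1]]  ->  [[199, 123], [-343, -212]]
... * rho(b^-1) = [[-2, -1], [3, 1]]  ->  [[-29, -76], [50, 131]]
... * rho(a^-1) = [[2, 1], [1, 1]]  ->  [[-134, -105], [231, 181]]
... * rho(b) = [[1, 1], [-3, -2]]  ->  [[181, 76], [-312, -131]]
tr = 181 + -131 = 50

50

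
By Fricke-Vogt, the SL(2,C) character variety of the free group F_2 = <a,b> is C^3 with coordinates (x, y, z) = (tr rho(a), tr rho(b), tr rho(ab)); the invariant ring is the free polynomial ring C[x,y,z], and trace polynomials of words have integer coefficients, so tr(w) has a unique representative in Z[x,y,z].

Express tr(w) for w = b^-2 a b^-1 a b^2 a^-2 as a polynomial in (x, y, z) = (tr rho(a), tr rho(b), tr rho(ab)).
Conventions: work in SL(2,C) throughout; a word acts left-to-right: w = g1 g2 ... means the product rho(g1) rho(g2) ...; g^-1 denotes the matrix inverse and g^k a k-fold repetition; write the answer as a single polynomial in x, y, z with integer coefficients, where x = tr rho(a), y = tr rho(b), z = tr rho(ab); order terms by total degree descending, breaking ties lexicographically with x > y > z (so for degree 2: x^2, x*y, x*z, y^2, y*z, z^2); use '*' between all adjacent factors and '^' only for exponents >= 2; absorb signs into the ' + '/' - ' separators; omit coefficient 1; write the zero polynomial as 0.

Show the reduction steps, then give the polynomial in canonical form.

-x^3*y^4*z + x^4*y^3 + x^2*y^5 + 2*x^2*y^3*z^2 - x^3*y^2*z - x*y^4*z - x*y^2*z^3 - 4*x^2*y^3 + 4*x*y^2*z + y

tr(a^2) = tr(a) * tr(a) - tr(1)   [square of a] = x^2 - 2
and tr(b^2 a) = tr(b) * tr(a b) - tr(a)   [square of b] = y*z - x
and tr(b^2) = tr(b) * tr(b) - tr(1)   [square of b] = y^2 - 2
and tr(b^2 a^2) = tr(a) * tr(b^2 a) - tr(b^2)   [square of a] = x*y*z - x^2 - y^2 + 2
and tr(a^2 b^2 a) = tr(a) * tr(b^2 a^2) - tr(b^2 a)   [square of a] = x^2*y*z - x^3 - x*y^2 - y*z + 3*x
next, tr(a b a b) = tr(b a) * tr(b a) - tr(1)   [split at a repeated b] = z^2 - 2
next, tr(a b a) = tr(a) * tr(b a) - tr(b)   [square of a] = x*z - y
tr(b^2 a b a) = tr(b) * tr(a b a b) - tr(a b a)   [square of b] = y*z^2 - x*z - y
tr(b^2 a b) = tr(b) * tr(b a b) - tr(b a)   [square of b] = y^2*z - x*y - z
tr(a^2 b^2 a b) = tr(a) * tr(b^2 a b a) - tr(b^2 a b)   [square of a] = x*y*z^2 - x^2*z - y^2*z + z
tr(b^-1 a^2 b^2 a) = tr(a^2 b^2 a) * tr(b) - tr(a^2 b^2 a b)   [inverse elimination on b] = x^2*y^2*z - x^3*y - x*y^3 - x*y*z^2 + x^2*z + 3*x*y - z
and tr(b^-2 a^2 b^2 a) = tr(b^-1 a^2 b^2 a) * tr(b) - tr(b^-1 a^2 b^2 a b)   [inverse elimination on b] = x^2*y^3*z - x^3*y^2 - x*y^4 - x*y^2*z^2 + x^3 + 4*x*y^2 - 3*x
and tr(b^-2 a^2 b^2 a^-1) = tr(b^-2 a^2 b^2) * tr(a) - tr(b^-2 a^2 b^2 a)   [inverse elimination on a] = -x^2*y^3*z + x^3*y^2 + x*y^4 + x*y^2*z^2 - 4*x*y^2 + x
tr(a b^2 a^-2 b^-2 a) = tr(b^-2 a^2 b^2 a^-1) * tr(a) - tr(b^-2 a^2 b^2)   [inverse elimination on a] = -x^3*y^3*z + x^4*y^2 + x^2*y^4 + x^2*y^2*z^2 - 4*x^2*y^2 + 2
and tr(a b a b^2 a) = tr(a) * tr(b a b^2 a) - tr(b a b^2)   [square of a] = x*y*z^2 - x^2*z - y^2*z + z
and tr(a b a b a b) = tr(a b) * tr(a b a b) - tr(a^-1 b^-1)   [split at a repeated a] = z^3 - 3*z
and tr(a b a b a) = tr(a) * tr(b a b a) - tr(b a b)   [square of a] = x*z^2 - y*z - x
tr(a b a b^2 a b) = tr(b) * tr(a b a b a b) - tr(a b a b a)   [square of b] = y*z^3 - x*z^2 - 2*y*z + x
next, tr(a b a b^2 a b^-1) = tr(a b a b^2 a) * tr(b) - tr(a b a b^2 a b)   [inverse elimination on b] = x*y^2*z^2 - x^2*y*z - y^3*z - y*z^3 + x*z^2 + 3*y*z - x
next, tr(b^-2 a b a b^2 a) = tr(a b a b^2 a b^-1) * tr(b) - tr(a b a b^2 a)   [inverse elimination on b] = x*y^3*z^2 - x^2*y^2*z - y^4*z - y^2*z^3 + x^2*z + 4*y^2*z - x*y - z
next, tr(b^-2 a b a b^2 a^-1) = tr(b^-2 a b a b^2) * tr(a) - tr(b^-2 a b a b^2 a)   [inverse elimination on a] = -x*y^3*z^2 + x^2*y^2*z + y^4*z + y^2*z^3 - 4*y^2*z + z
tr(a b^2 a^-2 b^-2 a b) = tr(b^-2 a b a b^2 a^-1) * tr(a) - tr(b^-2 a b a b^2)   [inverse elimination on a] = -x^2*y^3*z^2 + x^3*y^2*z + x*y^4*z + x*y^2*z^3 - 4*x*y^2*z + y
and tr(b^-2 a b^-1 a b^2 a^-2) = tr(a b^2 a^-2 b^-2 a) * tr(b) - tr(a b^2 a^-2 b^-2 a b)   [inverse elimination on b] = -x^3*y^4*z + x^4*y^3 + x^2*y^5 + 2*x^2*y^3*z^2 - x^3*y^2*z - x*y^4*z - x*y^2*z^3 - 4*x^2*y^3 + 4*x*y^2*z + y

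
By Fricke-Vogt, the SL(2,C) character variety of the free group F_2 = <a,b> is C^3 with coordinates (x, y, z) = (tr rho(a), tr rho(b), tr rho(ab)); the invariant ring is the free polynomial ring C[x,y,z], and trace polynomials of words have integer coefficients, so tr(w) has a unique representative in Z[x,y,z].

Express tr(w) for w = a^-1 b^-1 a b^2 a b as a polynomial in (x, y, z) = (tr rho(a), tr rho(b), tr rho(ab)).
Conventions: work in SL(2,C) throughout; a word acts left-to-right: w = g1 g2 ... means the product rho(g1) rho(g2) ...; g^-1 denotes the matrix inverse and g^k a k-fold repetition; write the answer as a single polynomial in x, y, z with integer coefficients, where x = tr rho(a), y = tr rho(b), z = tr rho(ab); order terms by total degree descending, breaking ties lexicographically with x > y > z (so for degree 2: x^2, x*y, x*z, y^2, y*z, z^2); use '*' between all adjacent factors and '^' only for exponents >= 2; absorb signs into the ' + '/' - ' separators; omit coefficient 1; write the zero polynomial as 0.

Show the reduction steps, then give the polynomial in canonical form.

-x*y^2*z^2 + 2*x^2*y*z + y^3*z + y*z^3 - x^3 - x*y^2 - x*z^2 - 3*y*z + 3*x

trace(a b^2) = trace(b)*trace(a b) - trace(a)   [square of b] = y*z - x
apply: trace(b^2 a b) = trace(b)*trace(a b^2) - trace(a b)   [square of b] = y^2*z - x*y - z
use: trace(a b a b) = trace(b a)*trace(b a) - trace(1)   [split at a repeated b] = z^2 - 2
trace(a b a) = trace(a)*trace(b a) - trace(b)   [square of a] = x*z - y
use: trace(a b^2 a b) = trace(b)*trace(a b a b) - trace(a b a)   [square of b] = y*z^2 - x*z - y
trace(b^2) = trace(b)*trace(b) - trace(1)   [square of b] = y^2 - 2
apply: trace(a b^2 a) = trace(a)*trace(b^2 a) - trace(b^2)   [square of a] = x*y*z - x^2 - y^2 + 2
trace(b a b^2 a b) = trace(b)*trace(a b^2 a b) - trace(a b^2 a)   [square of b] = y^2*z^2 - 2*x*y*z + x^2 - 2
trace(a b a b a b) = trace(b a b a)*trace(b a) - trace(a b)   [split at a repeated b] = z^3 - 3*z
trace(a b a b a) = trace(a)*trace(b a b a) - trace(b a b)   [square of a] = x*z^2 - y*z - x
trace(b a b^2 a b a) = trace(b)*trace(a b a b a b) - trace(a b a b a)   [square of b] = y*z^3 - x*z^2 - 2*y*z + x
apply: trace(a b^2 a b a^-1 b) = trace(b a b^2 a b)*trace(a) - trace(b a b^2 a b a)   [inverse elimination on a] = x*y^2*z^2 - 2*x^2*y*z - y*z^3 + x^3 + x*z^2 + 2*y*z - 3*x
use: trace(a^-1 b^-1 a b^2 a b) = trace(a b^2 a b a^-1)*trace(b) - trace(a b^2 a b a^-1 b)   [inverse elimination on b] = -x*y^2*z^2 + 2*x^2*y*z + y^3*z + y*z^3 - x^3 - x*y^2 - x*z^2 - 3*y*z + 3*x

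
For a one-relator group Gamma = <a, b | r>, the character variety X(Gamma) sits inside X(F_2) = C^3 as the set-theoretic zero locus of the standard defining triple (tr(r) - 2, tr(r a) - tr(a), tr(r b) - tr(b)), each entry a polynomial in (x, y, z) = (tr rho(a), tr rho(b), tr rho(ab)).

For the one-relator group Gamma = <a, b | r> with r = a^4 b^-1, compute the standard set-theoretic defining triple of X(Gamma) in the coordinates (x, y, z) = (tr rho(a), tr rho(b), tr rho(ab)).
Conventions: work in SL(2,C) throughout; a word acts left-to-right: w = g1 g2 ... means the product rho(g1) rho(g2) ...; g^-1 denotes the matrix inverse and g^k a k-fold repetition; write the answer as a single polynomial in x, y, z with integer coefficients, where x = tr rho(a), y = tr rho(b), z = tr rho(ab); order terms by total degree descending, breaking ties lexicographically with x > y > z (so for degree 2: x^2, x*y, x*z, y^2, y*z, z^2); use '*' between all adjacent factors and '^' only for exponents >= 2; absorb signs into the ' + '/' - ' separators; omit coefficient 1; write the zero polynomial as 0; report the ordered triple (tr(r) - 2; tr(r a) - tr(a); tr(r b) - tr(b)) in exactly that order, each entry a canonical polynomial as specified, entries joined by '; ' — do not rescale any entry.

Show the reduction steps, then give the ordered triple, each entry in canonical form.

x^4*y - x^3*z - 3*x^2*y + 2*x*z + y - 2; x^5*y - x^4*z - 4*x^3*y + 3*x^2*z + 3*x*y - x - z; x^4 - 4*x^2 - y + 2

reduce: tr(a^2) = tr(a) tr(a) - tr(1) = x^2 - 2
tr(a^3) = tr(a) tr(a^2) - tr(a) = x^3 - 3*x
so tr(a^4) = tr(a) tr(a^3) - tr(a^2) = x^4 - 4*x^2 + 2
tr(a b a) = tr(a) tr(b a) - tr(b) = x*z - y
reduce: tr(a^2 b a) = tr(a) tr(a b a) - tr(a b) = x^2*z - x*y - z
so tr(a^4 b) = tr(a) tr(a^2 b a) - tr(a^2 b) = x^3*z - x^2*y - 2*x*z + y
so tr(a^4 b^-1) = tr(a^4) tr(b) - tr(a^4 b) = x^4*y - x^3*z - 3*x^2*y + 2*x*z + y
reduce: tr(a^5) = tr(a) tr(a^4) - tr(a^3) = x^5 - 5*x^3 + 5*x
tr(a^5 b) = tr(a) tr(b a^4) - tr(b a^3) = x^4*z - x^3*y - 3*x^2*z + 2*x*y + z
so tr(a^4 b^-1 a) = tr(a^5) tr(b) - tr(a^5 b) = x^5*y - x^4*z - 4*x^3*y + 3*x^2*z + 3*x*y - z
assemble the triple (tr(r) - 2; tr(r a) - x; tr(r b) - y)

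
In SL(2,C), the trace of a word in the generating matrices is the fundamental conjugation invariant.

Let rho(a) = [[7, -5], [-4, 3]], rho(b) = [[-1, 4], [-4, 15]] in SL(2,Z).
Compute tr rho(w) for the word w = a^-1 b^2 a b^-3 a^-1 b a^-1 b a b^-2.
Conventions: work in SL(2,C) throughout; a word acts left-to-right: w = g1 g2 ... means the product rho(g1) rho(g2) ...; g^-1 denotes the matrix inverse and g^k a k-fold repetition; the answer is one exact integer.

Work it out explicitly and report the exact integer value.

54771055979402

rho(a^-1) = [[3, 5], [4, 7]]
... * rho(b) = [[-1, 4], [-4, 15]]  ->  [[-23, 87], [-32, 121]]
... * rho(b) = [[-1, 4], [-4, 15]]  ->  [[-325, 1213], [-452, 1687]]
... * rho(a) = [[7, -5], [-4, 3]]  ->  [[-7127, 5264], [-9912, 7321]]
... * rho(b^-1) = [[15, -4], [4, -1]]  ->  [[-85849, 23244], [-119396, 32327]]
... * rho(b^-1) = [[15, -4], [4, -1]]  ->  [[-1194759, 320152], [-1661632, 445257]]
... * rho(b^-1) = [[15, -4], [4, -1]]  ->  [[-16640777, 4458884], [-23143452, 6201271]]
... * rho(a^-1) = [[3, 5], [4, 7]]  ->  [[-32086795, -51991697], [-44625272, -72308363]]
... * rho(b) = [[-1, 4], [-4, 15]]  ->  [[240053583, -908222635], [333858724, -1263126533]]
... * rho(a^-1) = [[3, 5], [4, 7]]  ->  [[-2912729791, -5157290530], [-4050929960, -7172592111]]
... * rho(b) = [[-1, 4], [-4, 15]]  ->  [[23541891911, -89010277114], [32741298404, -123792601505]]
... * rho(a) = [[7, -5], [-4, 3]]  ->  [[520834351833, -384740290897], [724359494848, -535084296535]]
... * rho(b^-1) = [[15, -4], [4, -1]]  ->  [[6273554113907, -1698597116435], [8725055236580, -2362353682857]]
... * rho(b^-1) = [[15, -4], [4, -1]]  ->  [[87308923242865, -23395619339193], [121426413817272, -32537867263463]]
tr = 87308923242865 + -32537867263463 = 54771055979402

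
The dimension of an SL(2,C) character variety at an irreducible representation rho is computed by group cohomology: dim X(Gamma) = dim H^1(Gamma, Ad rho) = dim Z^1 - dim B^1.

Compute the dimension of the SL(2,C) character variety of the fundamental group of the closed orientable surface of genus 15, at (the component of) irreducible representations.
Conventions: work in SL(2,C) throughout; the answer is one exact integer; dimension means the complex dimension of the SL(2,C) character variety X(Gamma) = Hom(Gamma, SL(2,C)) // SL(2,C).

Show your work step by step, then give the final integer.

84

The genus-15 surface group: 2g = 30 generators, one relator prod [a_i, b_i].
Before the relator condition, cocycle space has dim 3*30 = 90.
H^2 = coker(d_2) is dual to H^0 = 0 at irreducible rho (Poincare duality), so d_2 is onto: dim Z^1 = 87.
Coboundaries contribute dim B^1 = 3 (injective at irreducible rho).
dim H^1 = 87 - 3 = 84 = dim X.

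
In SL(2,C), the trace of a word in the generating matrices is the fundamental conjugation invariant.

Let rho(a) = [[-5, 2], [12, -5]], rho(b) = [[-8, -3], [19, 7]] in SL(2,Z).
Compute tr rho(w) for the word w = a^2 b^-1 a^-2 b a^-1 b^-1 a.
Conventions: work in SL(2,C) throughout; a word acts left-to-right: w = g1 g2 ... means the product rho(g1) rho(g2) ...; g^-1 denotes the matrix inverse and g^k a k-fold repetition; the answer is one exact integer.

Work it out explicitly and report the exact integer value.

218119

rho(a) = [[-5, 2], [12, -5]]
... * rho(a) = [[-5, 2], [12, -5]]  ->  [[49, -20], [-120, 49]]
... * rho(b^-1) = [[7, 3], [-19, -8]]  ->  [[723, 307], [-1771, -752]]
... * rho(a^-1) = [[-5, -2], [-12, -5]]  ->  [[-7299, -2981], [17879, 7302]]
... * rho(a^-1) = [[-5, -2], [-12, -5]]  ->  [[72267, 29503], [-177019, -72268]]
... * rho(b) = [[-8, -3], [19, 7]]  ->  [[-17579, -10280], [43060, 25181]]
... * rho(a^-1) = [[-5, -2], [-12, -5]]  ->  [[211255, 86558], [-517472, -212025]]
... * rho(b^-1) = [[7, 3], [-19, -8]]  ->  [[-165817, -58699], [406171, 143784]]
... * rho(a) = [[-5, 2], [12, -5]]  ->  [[124697, -38139], [-305447, 93422]]
tr = 124697 + 93422 = 218119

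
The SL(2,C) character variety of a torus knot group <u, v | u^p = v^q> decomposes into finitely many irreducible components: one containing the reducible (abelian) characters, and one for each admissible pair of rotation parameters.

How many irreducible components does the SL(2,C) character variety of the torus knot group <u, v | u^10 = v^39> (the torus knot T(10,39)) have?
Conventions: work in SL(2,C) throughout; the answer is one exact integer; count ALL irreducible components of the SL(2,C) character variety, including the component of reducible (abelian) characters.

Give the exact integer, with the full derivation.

In the torus knot group T(10,39), u^10 = v^39 is central, so an irreducible representation sends it to +I or -I (Schur).
So on each irreducible component the traces are pinned: tr(u) = 2*cos(pi*alpha/10) with 1 <= alpha <= 9, tr(v) = 2*cos(pi*beta/39) with 1 <= beta <= 38.
Consistency of u^10 = (-1)^alpha I with v^39 = (-1)^beta I forces alpha = beta (mod 2).
Enumerate parity-matched pairs: 5*19 odd-odd plus 4*19 even-even gives 171.
Total: 171 irreducible-character components + 1 reducible (abelian) component = 172.

172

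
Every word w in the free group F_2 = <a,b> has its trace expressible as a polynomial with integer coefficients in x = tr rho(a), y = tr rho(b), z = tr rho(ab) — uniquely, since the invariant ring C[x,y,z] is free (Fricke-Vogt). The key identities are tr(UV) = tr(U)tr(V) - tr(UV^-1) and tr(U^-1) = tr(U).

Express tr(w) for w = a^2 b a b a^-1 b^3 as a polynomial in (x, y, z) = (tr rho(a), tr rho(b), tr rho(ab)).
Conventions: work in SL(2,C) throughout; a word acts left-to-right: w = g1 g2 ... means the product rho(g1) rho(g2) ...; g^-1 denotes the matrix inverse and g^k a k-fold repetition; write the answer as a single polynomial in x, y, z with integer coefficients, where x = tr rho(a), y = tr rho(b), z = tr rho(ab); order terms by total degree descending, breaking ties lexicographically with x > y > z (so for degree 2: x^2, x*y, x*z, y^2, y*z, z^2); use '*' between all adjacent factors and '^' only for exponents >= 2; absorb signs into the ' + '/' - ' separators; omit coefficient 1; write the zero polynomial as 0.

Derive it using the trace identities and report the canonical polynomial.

tr(a b a b) = tr(a b) * tr(a b) - tr(1)  (split on a) = z^2 - 2
tr(a b a) = tr(a) * tr(b a) - tr(b)  (reduce the a square) = x*z - y
tr(b a b a b) = tr(b) * tr(a b a b) - tr(a b a)  (reduce the b square) = y*z^2 - x*z - y
tr(a b a b^3) = tr(b) * tr(b a b a b) - tr(b a b a)  (reduce the b square) = y^2*z^2 - x*y*z - y^2 - z^2 + 2
apply: tr(b a b^4 a) = tr(b) * tr(a b a b^3) - tr(a b a b^2)  (reduce the b square) = y^3*z^2 - x*y^2*z - y^3 - 2*y*z^2 + x*z + 3*y
tr(a b^2) = tr(b) * tr(a b) - tr(a)  (reduce the b square) = y*z - x
apply: tr(a b^3) = tr(b) * tr(a b^2) - tr(a b)  (reduce the b square) = y^2*z - x*y - z
apply: tr(b^2 a b^2) = tr(b) * tr(a b^3) - tr(a b^2)  (reduce the b square) = y^3*z - x*y^2 - 2*y*z + x
apply: tr(b a b^4) = tr(b) * tr(b^2 a b^2) - tr(b^2 a b)  (reduce the b square) = y^4*z - x*y^3 - 3*y^2*z + 2*x*y + z
use: tr(b^3 a^2 b a b) = tr(a) * tr(b a b^4 a) - tr(b a b^4)  (reduce the a square) = x*y^3*z^2 - x^2*y^2*z - y^4*z - 2*x*y*z^2 + x^2*z + 3*y^2*z + x*y - z
apply: tr(b a b a b a) = tr(b a) * tr(b a b a) - tr(b^-1 a^-1)  (split on b) = z^3 - 3*z
use: tr(a^2 b a b a b) = tr(a) * tr(b a b a b a) - tr(b a b a b)  (reduce the a square) = x*z^3 - y*z^2 - 2*x*z + y
use: tr(a b a b a) = tr(a) * tr(b a b a) - tr(b a b)  (reduce the a square) = x*z^2 - y*z - x
apply: tr(a^2 b a b a) = tr(a) * tr(a b a b a) - tr(a b a b)  (reduce the a square) = x^2*z^2 - x*y*z - x^2 - z^2 + 2
use: tr(b a^2 b a b a b) = tr(b) * tr(a^2 b a b a b) - tr(a^2 b a b a)  (reduce the b square) = x*y*z^3 - x^2*z^2 - y^2*z^2 - x*y*z + x^2 + y^2 + z^2 - 2
tr(b^3 a^2 b a b a) = tr(b) * tr(b a^2 b a b a b) - tr(b a^2 b a b a)  (reduce the b square) = x*y^2*z^3 - x^2*y*z^2 - y^3*z^2 - x*y^2*z - x*z^3 + x^2*y + y^3 + 2*y*z^2 + 2*x*z - 3*y
apply: tr(a^2 b a b a^-1 b^3) = tr(b^3 a^2 b a b) * tr(a) - tr(b^3 a^2 b a b a)  (eliminate a^-1) = x^2*y^3*z^2 - x^3*y^2*z - x*y^4*z - x*y^2*z^3 - x^2*y*z^2 + y^3*z^2 + x^3*z + 4*x*y^2*z + x*z^3 - y^3 - 2*y*z^2 - 3*x*z + 3*y

x^2*y^3*z^2 - x^3*y^2*z - x*y^4*z - x*y^2*z^3 - x^2*y*z^2 + y^3*z^2 + x^3*z + 4*x*y^2*z + x*z^3 - y^3 - 2*y*z^2 - 3*x*z + 3*y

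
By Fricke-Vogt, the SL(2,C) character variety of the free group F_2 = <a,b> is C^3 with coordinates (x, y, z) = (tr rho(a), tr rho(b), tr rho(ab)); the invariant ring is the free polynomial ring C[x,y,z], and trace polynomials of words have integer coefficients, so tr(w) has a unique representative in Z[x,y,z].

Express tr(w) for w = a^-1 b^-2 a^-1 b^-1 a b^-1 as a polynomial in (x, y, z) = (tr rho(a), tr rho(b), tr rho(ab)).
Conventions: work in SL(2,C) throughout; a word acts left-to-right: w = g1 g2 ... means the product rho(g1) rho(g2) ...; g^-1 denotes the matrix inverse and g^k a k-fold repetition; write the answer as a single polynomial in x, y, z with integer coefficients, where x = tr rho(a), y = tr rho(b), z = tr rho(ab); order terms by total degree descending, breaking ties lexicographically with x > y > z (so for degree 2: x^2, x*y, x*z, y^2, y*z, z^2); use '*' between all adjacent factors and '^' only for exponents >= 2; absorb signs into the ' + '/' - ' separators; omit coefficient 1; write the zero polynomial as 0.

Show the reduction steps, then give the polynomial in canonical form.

tr(a b^-1) = tr(a) tr(b) - tr(a b)  (eliminate b^-1) = x*y - z
tr(b^-1 a b^-1) = tr(a b^-1) tr(b) - tr(a)  (eliminate b^-1) = x*y^2 - y*z - x
tr(b^-1 a b^-2) = tr(b^-1 a b^-1) tr(b) - tr(b^-1 a)  (eliminate b^-1) = x*y^3 - y^2*z - 2*x*y + z
tr(a^2) = tr(a) tr(a) - tr(1)  (reduce the a square) = x^2 - 2
tr(a^2 b) = tr(a) tr(b a) - tr(b)  (reduce the a square) = x*z - y
tr(b^-1 a^2) = tr(a^2) tr(b) - tr(a^2 b)  (eliminate b^-1) = x^2*y - x*z - y
tr(a b^-2 a) = tr(b^-1 a^2) tr(b) - tr(b^-1 a^2 b)  (eliminate b^-1) = x^2*y^2 - x*y*z - x^2 - y^2 + 2
tr(a b a b) = tr(b a) tr(b a) - tr(1)  (split on b) = z^2 - 2
tr(a b a b^-1) = tr(a b a) tr(b) - tr(a b a b)  (eliminate b^-1) = x*y*z - y^2 - z^2 + 2
tr(a b^-2 a b) = tr(a b a b^-1) tr(b) - tr(a b a)  (eliminate b^-1) = x*y^2*z - y^3 - y*z^2 - x*z + 3*y
tr(b^-1 a b^-2 a) = tr(a b^-2 a) tr(b) - tr(a b^-2 a b)  (eliminate b^-1) = x^2*y^3 - 2*x*y^2*z - x^2*y + y*z^2 + x*z - y
tr(a^-1 b^-1 a b^-2) = tr(b^-1 a b^-2) tr(a) - tr(b^-1 a b^-2 a)  (eliminate a^-1) = x*y^2*z - x^2*y - y*z^2 + y
tr(b^-1 a b^-1 a) = tr(a b^-1 a) tr(b) - tr(a b^-1 a b)  (eliminate b^-1) = x^2*y^2 - 2*x*y*z + z^2 - 2
tr(a^-1 b^-1 a b^-1) = tr(b^-1 a b^-1) tr(a) - tr(b^-1 a b^-1 a)  (eliminate a^-1) = x*y*z - x^2 - z^2 + 2
tr(b^-2 a^-1 b^-1 a b^-1) = tr(a^-1 b^-1 a b^-2) tr(b) - tr(a^-1 b^-1 a b^-1)  (eliminate b^-1) = x*y^3*z - x^2*y^2 - y^2*z^2 - x*y*z + x^2 + y^2 + z^2 - 2
tr(b a^2 b) = tr(b) tr(a^2 b) - tr(a^2)  (reduce the b square) = x*y*z - x^2 - y^2 + 2
tr(b a b) = tr(b) tr(a b) - tr(a)  (reduce the b square) = y*z - x
tr(b a^2 b a) = tr(a) tr(b a b a) - tr(b a b)  (reduce the a square) = x*z^2 - y*z - x
tr(a^-1 b a^2 b) = tr(b a^2 b) tr(a) - tr(b a^2 b a)  (eliminate a^-1) = x^2*y*z - x^3 - x*y^2 - x*z^2 + y*z + 3*x
tr(b^-1 a^-1 b a^2) = tr(a^-1 b a^2) tr(b) - tr(a^-1 b a^2 b)  (eliminate b^-1) = -x^2*y*z + x^3 + x*y^2 + x*z^2 - 3*x
tr(a b^-2 a^-1 b a) = tr(b^-1 a^-1 b a^2) tr(b) - tr(b^-1 a^-1 b a^2 b)  (eliminate b^-1) = -x^2*y^2*z + x^3*y + x*y^3 + x*y*z^2 - 3*x*y - z
tr(b a b a b) = tr(b) tr(a b a b) - tr(a b a)  (reduce the b square) = y*z^2 - x*z - y
tr(b a b a b a) = tr(a b) tr(a b a b) - tr(a^-1 b^-1)  (split on a) = z^3 - 3*z
tr(a^-1 b a b a b) = tr(b a b a b) tr(a) - tr(b a b a b a)  (eliminate a^-1) = x*y*z^2 - x^2*z - z^3 - x*y + 3*z
tr(a^-1 b a b a b^-1) = tr(a^-1 b a b a) tr(b) - tr(a^-1 b a b a b)  (eliminate b^-1) = -x*y*z^2 + x^2*z + y^2*z + z^3 - 3*z
tr(a b^-2 a^-1 b a b) = tr(a^-1 b a b a b^-1) tr(b) - tr(a^-1 b a b a)  (eliminate b^-1) = -x*y^2*z^2 + x^2*y*z + y^3*z + y*z^3 - 4*y*z + x
tr(a b^-1 a b^-2 a^-1 b) = tr(a b^-2 a^-1 b a) tr(b) - tr(a b^-2 a^-1 b a b)  (eliminate b^-1) = -x^2*y^3*z + x^3*y^2 + x*y^4 + 2*x*y^2*z^2 - x^2*y*z - y^3*z - y*z^3 - 3*x*y^2 + 3*y*z - x
tr(b^-2 a^-1 b^-1 a b^-1 a) = tr(a b^-1 a b^-2 a^-1) tr(b) - tr(a b^-1 a b^-2 a^-1 b)  (eliminate b^-1) = x^2*y^3*z - x^3*y^2 - 2*x*y^2*z^2 + x^2*y*z + y*z^3 + x*y^2 - 2*y*z + x
tr(a^-1 b^-2 a^-1 b^-1 a b^-1) = tr(b^-2 a^-1 b^-1 a b^-1) tr(a) - tr(b^-2 a^-1 b^-1 a b^-1 a)  (eliminate a^-1) = x*y^2*z^2 - 2*x^2*y*z - y*z^3 + x^3 + x*z^2 + 2*y*z - 3*x

x*y^2*z^2 - 2*x^2*y*z - y*z^3 + x^3 + x*z^2 + 2*y*z - 3*x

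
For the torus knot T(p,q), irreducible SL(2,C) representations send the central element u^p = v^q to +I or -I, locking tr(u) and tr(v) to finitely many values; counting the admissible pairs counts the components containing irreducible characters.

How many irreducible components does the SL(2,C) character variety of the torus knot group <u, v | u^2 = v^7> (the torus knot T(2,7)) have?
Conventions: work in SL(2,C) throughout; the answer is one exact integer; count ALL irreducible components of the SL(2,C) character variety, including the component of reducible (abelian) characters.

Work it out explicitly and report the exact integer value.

In the torus knot group T(2,7), u^2 = v^7 is central, so an irreducible representation sends it to +I or -I (Schur).
This locks tr(u) to 2*cos(pi*alpha/2), alpha in 1..1, and tr(v) to 2*cos(pi*beta/7), beta in 1..6, on each component of irreducible characters.
Consistency of u^2 = (-1)^alpha I with v^7 = (-1)^beta I forces alpha = beta (mod 2).
Counting: 1 odd alphas x 3 odd betas + 0 even alphas x 3 even betas = 3 + 0 = 3.
components with irreducible characters: 3; plus the single component of reducible (abelian) characters: total 4.

4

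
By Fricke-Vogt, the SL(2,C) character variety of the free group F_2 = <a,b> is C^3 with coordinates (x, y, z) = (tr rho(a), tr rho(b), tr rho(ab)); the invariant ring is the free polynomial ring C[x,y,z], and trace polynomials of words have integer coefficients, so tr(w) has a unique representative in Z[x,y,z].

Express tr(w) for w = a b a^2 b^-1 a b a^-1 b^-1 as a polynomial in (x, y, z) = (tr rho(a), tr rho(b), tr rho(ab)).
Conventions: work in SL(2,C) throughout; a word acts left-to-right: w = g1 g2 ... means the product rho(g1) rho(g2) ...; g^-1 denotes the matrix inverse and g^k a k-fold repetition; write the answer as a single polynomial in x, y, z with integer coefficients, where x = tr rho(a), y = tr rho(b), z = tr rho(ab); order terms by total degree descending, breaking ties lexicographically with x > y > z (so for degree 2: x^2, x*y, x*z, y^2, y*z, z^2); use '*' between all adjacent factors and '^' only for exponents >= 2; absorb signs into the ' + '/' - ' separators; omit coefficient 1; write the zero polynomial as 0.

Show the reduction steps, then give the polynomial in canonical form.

-x^3*y^2*z^2 + x^4*y*z + 2*x^2*y^3*z + 2*x^2*y*z^3 - x^3*y^2 - x^3*z^2 - x*y^4 - 2*x*y^2*z^2 - x*z^4 - 3*x^2*y*z + 3*x*y^2 + 3*x*z^2 + x

use: trace(a^2 b) = trace(a)*trace(b a) - trace(b)   [square of a] = x*z - y
use: trace(a^2) = trace(a)*trace(a) - trace(1)   [square of a] = x^2 - 2
apply: trace(b^2 a^2) = trace(b)*trace(a^2 b) - trace(a^2)   [square of b] = x*y*z - x^2 - y^2 + 2
trace(b^2 a) = trace(b)*trace(a b) - trace(a)   [square of b] = y*z - x
use: trace(a b^2 a^2) = trace(a)*trace(b^2 a^2) - trace(b^2 a)   [square of a] = x^2*y*z - x^3 - x*y^2 - y*z + 3*x
use: trace(b a b a) = trace(a b)*trace(a b) - trace(1)   [split at a repeated a] = z^2 - 2
apply: trace(a^2 b a b) = trace(a)*trace(b a b a) - trace(b a b)   [square of a] = x*z^2 - y*z - x
use: trace(a^2 b a) = trace(a)*trace(a b a) - trace(a b)   [square of a] = x^2*z - x*y - z
use: trace(a b^2 a^2 b) = trace(b)*trace(a^2 b a b) - trace(a^2 b a)   [square of b] = x*y*z^2 - x^2*z - y^2*z + z
use: trace(b a^2 b^-1 a b) = trace(a b^2 a^2)*trace(b) - trace(a b^2 a^2 b)   [inverse elimination on b] = x^2*y^2*z - x^3*y - x*y^3 - x*y*z^2 + x^2*z + 3*x*y - z
apply: trace(b^2 a b a) = trace(b)*trace(a b a b) - trace(a b a)   [square of b] = y*z^2 - x*z - y
use: trace(b^2 a b) = trace(b)*trace(b a b) - trace(b a)   [square of b] = y^2*z - x*y - z
apply: trace(a b^2 a b a) = trace(a)*trace(b^2 a b a) - trace(b^2 a b)   [square of a] = x*y*z^2 - x^2*z - y^2*z + z
use: trace(b a b a^3 b) = trace(a)*trace(a b^2 a b a) - trace(a b^2 a b)   [square of a] = x^2*y*z^2 - x^3*z - x*y^2*z - y*z^2 + 2*x*z + y
use: trace(b a b a b a) = trace(b a)*trace(b a b a) - trace(b^-1 a^-1)   [split at a repeated b] = z^3 - 3*z
trace(a b a b a b a) = trace(a)*trace(b a b a b a) - trace(b a b a b)   [square of a] = x*z^3 - y*z^2 - 2*x*z + y
apply: trace(b a b a^3 b a) = trace(a)*trace(a b a b a b a) - trace(a b a b a b)   [square of a] = x^2*z^3 - x*y*z^2 - 2*x^2*z - z^3 + x*y + 3*z
use: trace(a b a^-1 b a b a^2) = trace(b a b a^3 b)*trace(a) - trace(b a b a^3 b a)   [inverse elimination on a] = x^3*y*z^2 - x^4*z - x^2*y^2*z - x^2*z^3 + 4*x^2*z + z^3 - 3*z
trace(b a b^2 a b a) = trace(b)*trace(a b a b a b) - trace(a b a b a)   [square of b] = y*z^3 - x*z^2 - 2*y*z + x
use: trace(b a b^2 a b) = trace(b)*trace(a b^2 a b) - trace(a b^2 a)   [square of b] = y^2*z^2 - 2*x*y*z + x^2 - 2
trace(b a b a^2 b a b) = trace(a)*trace(b a b^2 a b a) - trace(b a b^2 a b)   [square of a] = x*y*z^3 - x^2*z^2 - y^2*z^2 + 2
use: trace(b a b a b a b a) = trace(a b)*trace(a b a b a b) - trace(a^-1 b^-1 a^-1 b^-1)   [split at a repeated a] = z^4 - 4*z^2 + 2
trace(b a b a^2 b a b a) = trace(a)*trace(b a b a b a b a) - trace(b a b a b a b)   [square of a] = x*z^4 - y*z^3 - 3*x*z^2 + 2*y*z + x
trace(a b a^-1 b a b a^2 b) = trace(b a b a^2 b a b)*trace(a) - trace(b a b a^2 b a b a)   [inverse elimination on a] = x^2*y*z^3 - x^3*z^2 - x*y^2*z^2 - x*z^4 + y*z^3 + 3*x*z^2 - 2*y*z + x
trace(a b a^2 b^-1 a b a^-1 b) = trace(a b a^-1 b a b a^2)*trace(b) - trace(a b a^-1 b a b a^2 b)   [inverse elimination on b] = x^3*y^2*z^2 - x^4*y*z - x^2*y^3*z - 2*x^2*y*z^3 + x^3*z^2 + x*y^2*z^2 + x*z^4 + 4*x^2*y*z - 3*x*z^2 - y*z - x
apply: trace(a b a^2 b^-1 a b a^-1 b^-1) = trace(a b a^2 b^-1 a b a^-1)*trace(b) - trace(a b a^2 b^-1 a b a^-1 b)   [inverse elimination on b] = -x^3*y^2*z^2 + x^4*y*z + 2*x^2*y^3*z + 2*x^2*y*z^3 - x^3*y^2 - x^3*z^2 - x*y^4 - 2*x*y^2*z^2 - x*z^4 - 3*x^2*y*z + 3*x*y^2 + 3*x*z^2 + x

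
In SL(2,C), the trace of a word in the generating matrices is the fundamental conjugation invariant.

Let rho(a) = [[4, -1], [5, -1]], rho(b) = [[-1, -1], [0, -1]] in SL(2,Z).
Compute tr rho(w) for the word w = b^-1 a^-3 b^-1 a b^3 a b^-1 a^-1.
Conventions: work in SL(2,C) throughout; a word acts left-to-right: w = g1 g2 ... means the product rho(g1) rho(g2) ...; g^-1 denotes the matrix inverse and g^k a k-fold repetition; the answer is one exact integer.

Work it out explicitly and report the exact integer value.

rho(b^-1) = [[-1, 1], [0, -1]]
... * rho(a^-1) = [[-1, 1], [-5, 4]]  ->  [[-4, 3], [5, -4]]
... * rho(a^-1) = [[-1, 1], [-5, 4]]  ->  [[-11, 8], [15, -11]]
... * rho(a^-1) = [[-1, 1], [-5, 4]]  ->  [[-29, 21], [40, -29]]
... * rho(b^-1) = [[-1, 1], [0, -1]]  ->  [[29, -50], [-40, 69]]
... * rho(a) = [[4, -1], [5, -1]]  ->  [[-134, 21], [185, -29]]
... * rho(b) = [[-1, -1], [0, -1]]  ->  [[134, 113], [-185, -156]]
... * rho(b) = [[-1, -1], [0, -1]]  ->  [[-134, -247], [185, 341]]
... * rho(b) = [[-1, -1], [0, -1]]  ->  [[134, 381], [-185, -526]]
... * rho(a) = [[4, -1], [5, -1]]  ->  [[2441, -515], [-3370, 711]]
... * rho(b^-1) = [[-1, 1], [0, -1]]  ->  [[-2441, 2956], [3370, -4081]]
... * rho(a^-1) = [[-1, 1], [-5, 4]]  ->  [[-12339, 9383], [17035, -12954]]
tr = -12339 + -12954 = -25293

-25293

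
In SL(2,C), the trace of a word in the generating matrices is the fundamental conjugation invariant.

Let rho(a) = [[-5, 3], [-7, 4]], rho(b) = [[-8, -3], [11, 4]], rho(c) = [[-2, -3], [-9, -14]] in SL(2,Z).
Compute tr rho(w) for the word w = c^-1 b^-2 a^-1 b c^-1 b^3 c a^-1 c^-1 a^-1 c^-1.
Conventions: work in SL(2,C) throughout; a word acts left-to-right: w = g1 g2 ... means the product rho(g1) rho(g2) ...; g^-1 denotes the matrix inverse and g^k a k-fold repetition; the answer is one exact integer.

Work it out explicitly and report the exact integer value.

8424427175348

rho(c^-1) = [[-14, 3], [9, -2]]
... * rho(b^-1) = [[4, 3], [-11, -8]]  ->  [[-89, -66], [58, 43]]
... * rho(b^-1) = [[4, 3], [-11, -8]]  ->  [[370, 261], [-241, -170]]
... * rho(a^-1) = [[4, -3], [7, -5]]  ->  [[3307, -2415], [-2154, 1573]]
... * rho(b) = [[-8, -3], [11, 4]]  ->  [[-53021, -19581], [34535, 12754]]
... * rho(c^-1) = [[-14, 3], [9, -2]]  ->  [[566065, -119901], [-368704, 78097]]
... * rho(b) = [[-8, -3], [11, 4]]  ->  [[-5847431, -2177799], [3808699, 1418500]]
... * rho(b) = [[-8, -3], [11, 4]]  ->  [[22823659, 8831097], [-14866092, -5752097]]
... * rho(b) = [[-8, -3], [11, 4]]  ->  [[-85447205, -33146589], [55655669, 21589888]]
... * rho(c) = [[-2, -3], [-9, -14]]  ->  [[469213711, 720393861], [-305620330, -469225439]]
... * rho(a^-1) = [[4, -3], [7, -5]]  ->  [[6919611871, -5009610438], [-4507059393, 3262988185]]
... * rho(c^-1) = [[-14, 3], [9, -2]]  ->  [[-141961060136, 30778056489], [92465725167, -20047154549]]
... * rho(a^-1) = [[4, -3], [7, -5]]  ->  [[-352397845121, 271992897963], [229532818825, -177161402756]]
... * rho(c^-1) = [[-14, 3], [9, -2]]  ->  [[7381505913361, -1601179331289], [-4807912088354, 1042921261987]]
tr = 7381505913361 + 1042921261987 = 8424427175348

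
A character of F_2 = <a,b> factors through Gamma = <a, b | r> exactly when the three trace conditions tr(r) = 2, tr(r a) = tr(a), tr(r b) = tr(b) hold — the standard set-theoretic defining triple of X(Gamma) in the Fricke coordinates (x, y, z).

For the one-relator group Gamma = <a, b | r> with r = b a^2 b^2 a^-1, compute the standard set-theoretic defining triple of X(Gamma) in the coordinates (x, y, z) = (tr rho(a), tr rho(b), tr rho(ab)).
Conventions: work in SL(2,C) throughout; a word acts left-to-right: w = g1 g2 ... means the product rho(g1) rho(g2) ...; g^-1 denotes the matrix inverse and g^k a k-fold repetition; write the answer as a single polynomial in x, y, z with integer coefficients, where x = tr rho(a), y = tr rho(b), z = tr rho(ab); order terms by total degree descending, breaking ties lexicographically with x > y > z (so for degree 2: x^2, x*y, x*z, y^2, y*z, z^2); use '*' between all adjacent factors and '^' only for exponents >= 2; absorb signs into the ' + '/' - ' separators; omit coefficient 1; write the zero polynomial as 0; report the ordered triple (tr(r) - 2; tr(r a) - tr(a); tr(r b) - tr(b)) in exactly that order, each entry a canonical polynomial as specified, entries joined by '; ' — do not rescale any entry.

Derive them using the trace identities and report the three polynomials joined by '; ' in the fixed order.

x^2*y^2*z - x^3*y - x*y^3 - x*y*z^2 + y^2*z + 3*x*y - z - 2; x*y^2*z - x^2*y - y^3 - x*z - x + 3*y; x^2*y^3*z - x^3*y^2 - x*y^4 - x*y^2*z^2 + y^3*z + 3*x*y^2 - 2*y*z + x - y

tr(a b^2) = tr(b) tr(a b) - tr(a) = y*z - x
tr(b^3 a) = tr(b) tr(a b^2) - tr(a b) = y^2*z - x*y - z
tr(b^2) = tr(b) tr(b) - tr(1) = y^2 - 2
tr(b^3) = tr(b) tr(b^2) - tr(b) = y^3 - 3*y
tr(b a^2 b^2) = tr(a) tr(b^3 a) - tr(b^3) = x*y^2*z - x^2*y - y^3 - x*z + 3*y
tr(a b a b) = tr(b a) tr(b a) - tr(1)   [split at repeated b] = z^2 - 2
tr(a b a) = tr(a) tr(b a) - tr(b) = x*z - y
tr(b^2 a b a) = tr(b) tr(a b a b) - tr(a b a) = y*z^2 - x*z - y
tr(b a^2 b^2 a) = tr(a) tr(b^2 a b a) - tr(b^2 a b) = x*y*z^2 - x^2*z - y^2*z + z
tr(b a^2 b^2 a^-1) = tr(b a^2 b^2) tr(a) - tr(b a^2 b^2 a) = x^2*y^2*z - x^3*y - x*y^3 - x*y*z^2 + y^2*z + 3*x*y - z
tr(a^2) = tr(a) tr(a) - tr(1)   [square of a] = x^2 - 2
tr(b a^2 b) = tr(b) tr(a^2 b) - tr(a^2)   [square of b] = x*y*z - x^2 - y^2 + 2
tr(b^2 a^2 b^2) = tr(b) tr(b a^2 b^2) - tr(b a^2 b)   [square of b] = x*y^3*z - x^2*y^2 - y^4 - 2*x*y*z + x^2 + 4*y^2 - 2
tr(b^2 a b^2 a) = tr(b) tr(a b^2 a b) - tr(a b^2 a)   [square of b] = y^2*z^2 - 2*x*y*z + x^2 - 2
tr(b^2 a b^2) = tr(b) tr(a b^3) - tr(a b^2)   [square of b] = y^3*z - x*y^2 - 2*y*z + x
tr(b^2 a^2 b^2 a) = tr(a) tr(b^2 a b^2 a) - tr(b^2 a b^2)   [square of a] = x*y^2*z^2 - 2*x^2*y*z - y^3*z + x^3 + x*y^2 + 2*y*z - 3*x
tr(b a^2 b^2 a^-1 b) = tr(b^2 a^2 b^2) tr(a) - tr(b^2 a^2 b^2 a)   [inverse elimination on a] = x^2*y^3*z - x^3*y^2 - x*y^4 - x*y^2*z^2 + y^3*z + 3*x*y^2 - 2*y*z + x
assemble the triple (tr(r) - 2; tr(r a) - x; tr(r b) - y)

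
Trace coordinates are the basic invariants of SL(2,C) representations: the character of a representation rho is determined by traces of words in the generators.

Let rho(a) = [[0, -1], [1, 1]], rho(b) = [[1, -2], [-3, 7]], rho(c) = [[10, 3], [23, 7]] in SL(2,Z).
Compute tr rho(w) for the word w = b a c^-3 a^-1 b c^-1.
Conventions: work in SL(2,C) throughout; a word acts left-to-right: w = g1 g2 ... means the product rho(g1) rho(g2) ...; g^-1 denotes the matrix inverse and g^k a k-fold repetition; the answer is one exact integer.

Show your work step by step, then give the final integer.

-4090559

rho(b) = [[1, -2], [-3, 7]]
... * rho(a) = [[0, -1], [1, 1]]  ->  [[-2, -3], [7, 10]]
... * rho(c^-1) = [[7, -3], [-23, 10]]  ->  [[55, -24], [-181, 79]]
... * rho(c^-1) = [[7, -3], [-23, 10]]  ->  [[937, -405], [-3084, 1333]]
... * rho(c^-1) = [[7, -3], [-23, 10]]  ->  [[15874, -6861], [-52247, 22582]]
... * rho(a^-1) = [[1, 1], [-1, 0]]  ->  [[22735, 15874], [-74829, -52247]]
... * rho(b) = [[1, -2], [-3, 7]]  ->  [[-24887, 65648], [81912, -216071]]
... * rho(c^-1) = [[7, -3], [-23, 10]]  ->  [[-1684113, 731141], [5543017, -2406446]]
tr = -1684113 + -2406446 = -4090559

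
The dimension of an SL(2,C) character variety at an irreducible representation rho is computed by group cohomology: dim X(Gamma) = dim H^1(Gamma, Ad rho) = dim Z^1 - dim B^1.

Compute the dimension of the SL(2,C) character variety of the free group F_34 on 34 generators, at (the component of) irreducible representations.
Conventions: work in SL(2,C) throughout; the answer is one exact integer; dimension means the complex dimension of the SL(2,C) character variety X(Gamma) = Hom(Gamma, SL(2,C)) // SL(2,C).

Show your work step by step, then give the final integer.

99

Gamma = F_34 has 34 generators and no relators.
A cocycle picks one sl_2 vector per generator freely, giving dim Z^1 = 3*34 = 102.
At an irreducible rho the centralizer of the image in sl_2 is 0, so the coboundary map sl_2 -> Z^1 is injective: dim B^1 = 3.
dim X = dim H^1 = dim Z^1 - dim B^1 = 102 - 3 = 99.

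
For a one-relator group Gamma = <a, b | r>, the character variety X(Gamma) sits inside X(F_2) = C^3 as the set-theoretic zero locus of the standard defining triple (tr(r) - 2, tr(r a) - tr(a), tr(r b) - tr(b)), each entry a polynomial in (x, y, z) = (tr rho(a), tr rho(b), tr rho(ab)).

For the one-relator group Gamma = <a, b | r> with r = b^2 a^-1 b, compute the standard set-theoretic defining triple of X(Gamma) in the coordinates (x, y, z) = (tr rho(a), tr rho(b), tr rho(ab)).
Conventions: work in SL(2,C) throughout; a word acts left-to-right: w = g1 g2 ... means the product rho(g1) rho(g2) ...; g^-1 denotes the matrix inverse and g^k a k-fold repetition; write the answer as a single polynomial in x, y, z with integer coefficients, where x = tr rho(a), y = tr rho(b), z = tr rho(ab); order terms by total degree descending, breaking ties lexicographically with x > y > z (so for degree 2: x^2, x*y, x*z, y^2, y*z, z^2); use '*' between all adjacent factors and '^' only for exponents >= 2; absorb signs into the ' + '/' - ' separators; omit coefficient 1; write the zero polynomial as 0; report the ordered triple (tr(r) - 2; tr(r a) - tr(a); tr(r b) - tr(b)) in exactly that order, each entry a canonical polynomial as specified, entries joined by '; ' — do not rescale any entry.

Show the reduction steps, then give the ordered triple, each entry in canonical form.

tr(b^2) = tr(b) * tr(b) - tr(1)  (reduce the b square) = y^2 - 2
apply: tr(b^3) = tr(b) * tr(b^2) - tr(b)  (reduce the b square) = y^3 - 3*y
tr(b a b) = tr(b) * tr(a b) - tr(a)  (reduce the b square) = y*z - x
apply: tr(b^3 a) = tr(b) * tr(b a b) - tr(b a)  (reduce the b square) = y^2*z - x*y - z
tr(b^2 a^-1 b) = tr(b^3) * tr(a) - tr(b^3 a)  (eliminate a^-1) = x*y^3 - y^2*z - 2*x*y + z
apply: tr(a b a b) = tr(b a) * tr(b a) - tr(1)   [split at a repeated b] = z^2 - 2
tr(a b a) = tr(a) * tr(b a) - tr(b)   [square of a] = x*z - y
tr(b a b^2 a) = tr(b) * tr(a b a b) - tr(a b a)   [square of b] = y*z^2 - x*z - y
use: tr(b^2 a^-1 b a) = tr(b a b^2) * tr(a) - tr(b a b^2 a)   [inverse elimination on a] = x*y^2*z - x^2*y - y*z^2 + y
apply: tr(b^4) = tr(b) * tr(b^3) - tr(b^2) = y^4 - 4*y^2 + 2
apply: tr(b^4 a) = tr(b) * tr(b^2 a b) - tr(b^2 a) = y^3*z - x*y^2 - 2*y*z + x
tr(b^2 a^-1 b^2) = tr(b^4) * tr(a) - tr(b^4 a) = x*y^4 - y^3*z - 3*x*y^2 + 2*y*z + x
assemble the triple (tr(r) - 2; tr(r a) - x; tr(r b) - y)

x*y^3 - y^2*z - 2*x*y + z - 2; x*y^2*z - x^2*y - y*z^2 - x + y; x*y^4 - y^3*z - 3*x*y^2 + 2*y*z + x - y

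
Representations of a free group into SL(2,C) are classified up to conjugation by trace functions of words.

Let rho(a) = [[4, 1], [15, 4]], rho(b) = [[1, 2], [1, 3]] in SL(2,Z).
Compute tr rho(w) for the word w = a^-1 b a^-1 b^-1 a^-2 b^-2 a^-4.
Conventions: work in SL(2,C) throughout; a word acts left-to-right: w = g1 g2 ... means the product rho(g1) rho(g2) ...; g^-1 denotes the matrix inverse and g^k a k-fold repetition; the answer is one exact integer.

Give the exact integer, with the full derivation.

-4009446031

rho(a^-1) = [[4, -1], [-15, 4]]
... * rho(b) = [[1, 2], [1, 3]]  ->  [[3, 5], [-11, -18]]
... * rho(a^-1) = [[4, -1], [-15, 4]]  ->  [[-63, 17], [226, -61]]
... * rho(b^-1) = [[3, -2], [-1, 1]]  ->  [[-206, 143], [739, -513]]
... * rho(a^-1) = [[4, -1], [-15, 4]]  ->  [[-2969, 778], [10651, -2791]]
... * rho(a^-1) = [[4, -1], [-15, 4]]  ->  [[-23546, 6081], [84469, -21815]]
... * rho(b^-1) = [[3, -2], [-1, 1]]  ->  [[-76719, 53173], [275222, -190753]]
... * rho(b^-1) = [[3, -2], [-1, 1]]  ->  [[-283330, 206611], [1016419, -741197]]
... * rho(a^-1) = [[4, -1], [-15, 4]]  ->  [[-4232485, 1109774], [15183631, -3981207]]
... * rho(a^-1) = [[4, -1], [-15, 4]]  ->  [[-33576550, 8671581], [120452629, -31108459]]
... * rho(a^-1) = [[4, -1], [-15, 4]]  ->  [[-264379915, 68262874], [948437401, -244886465]]
... * rho(a^-1) = [[4, -1], [-15, 4]]  ->  [[-2081462770, 537431411], [7467046579, -1927983261]]
tr = -2081462770 + -1927983261 = -4009446031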